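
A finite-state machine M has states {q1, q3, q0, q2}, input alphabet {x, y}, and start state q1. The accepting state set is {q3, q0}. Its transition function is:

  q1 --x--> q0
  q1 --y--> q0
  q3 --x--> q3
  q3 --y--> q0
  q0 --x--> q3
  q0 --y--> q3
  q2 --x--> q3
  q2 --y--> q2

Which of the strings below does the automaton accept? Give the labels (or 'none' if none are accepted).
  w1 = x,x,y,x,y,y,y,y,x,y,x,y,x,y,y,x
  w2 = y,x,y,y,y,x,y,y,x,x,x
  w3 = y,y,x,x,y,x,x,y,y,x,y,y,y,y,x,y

w1:
  start at q1
  read 'x': q1 → q0
  read 'x': q0 → q3
  read 'y': q3 → q0
  read 'x': q0 → q3
  read 'y': q3 → q0
  read 'y': q0 → q3
  read 'y': q3 → q0
  read 'y': q0 → q3
  read 'x': q3 → q3
  read 'y': q3 → q0
  read 'x': q0 → q3
  read 'y': q3 → q0
  read 'x': q0 → q3
  read 'y': q3 → q0
  read 'y': q0 → q3
  read 'x': q3 → q3
  end q3, accepted
w2:
  start at q1
  read 'y': q1 → q0
  read 'x': q0 → q3
  read 'y': q3 → q0
  read 'y': q0 → q3
  read 'y': q3 → q0
  read 'x': q0 → q3
  read 'y': q3 → q0
  read 'y': q0 → q3
  read 'x': q3 → q3
  read 'x': q3 → q3
  read 'x': q3 → q3
  end q3, accepted
w3:
  start at q1
  read 'y': q1 → q0
  read 'y': q0 → q3
  read 'x': q3 → q3
  read 'x': q3 → q3
  read 'y': q3 → q0
  read 'x': q0 → q3
  read 'x': q3 → q3
  read 'y': q3 → q0
  read 'y': q0 → q3
  read 'x': q3 → q3
  read 'y': q3 → q0
  read 'y': q0 → q3
  read 'y': q3 → q0
  read 'y': q0 → q3
  read 'x': q3 → q3
  read 'y': q3 → q0
  end q0, accepted

w1, w2, w3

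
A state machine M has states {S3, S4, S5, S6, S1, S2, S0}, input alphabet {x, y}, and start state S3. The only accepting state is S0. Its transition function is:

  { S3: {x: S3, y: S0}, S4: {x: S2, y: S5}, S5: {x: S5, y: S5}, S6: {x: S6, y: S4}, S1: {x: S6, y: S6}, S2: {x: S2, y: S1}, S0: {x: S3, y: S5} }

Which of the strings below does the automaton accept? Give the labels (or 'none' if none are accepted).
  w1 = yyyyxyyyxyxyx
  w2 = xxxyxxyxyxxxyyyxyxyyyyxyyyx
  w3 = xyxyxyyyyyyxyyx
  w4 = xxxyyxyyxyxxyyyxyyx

w1:
  start at S3
  read 'y': S3 → S0
  read 'y': S0 → S5
  read 'y': S5 → S5
  read 'y': S5 → S5
  read 'x': S5 → S5
  read 'y': S5 → S5
  read 'y': S5 → S5
  read 'y': S5 → S5
  read 'x': S5 → S5
  read 'y': S5 → S5
  read 'x': S5 → S5
  read 'y': S5 → S5
  read 'x': S5 → S5
  end S5, rejected
w2:
  start at S3
  read 'x': S3 → S3
  read 'x': S3 → S3
  read 'x': S3 → S3
  read 'y': S3 → S0
  read 'x': S0 → S3
  read 'x': S3 → S3
  read 'y': S3 → S0
  read 'x': S0 → S3
  read 'y': S3 → S0
  read 'x': S0 → S3
  read 'x': S3 → S3
  read 'x': S3 → S3
  read 'y': S3 → S0
  read 'y': S0 → S5
  read 'y': S5 → S5
  read 'x': S5 → S5
  read 'y': S5 → S5
  read 'x': S5 → S5
  read 'y': S5 → S5
  read 'y': S5 → S5
  read 'y': S5 → S5
  read 'y': S5 → S5
  read 'x': S5 → S5
  read 'y': S5 → S5
  read 'y': S5 → S5
  read 'y': S5 → S5
  read 'x': S5 → S5
  end S5, rejected
w3:
  start at S3
  read 'x': S3 → S3
  read 'y': S3 → S0
  read 'x': S0 → S3
  read 'y': S3 → S0
  read 'x': S0 → S3
  read 'y': S3 → S0
  read 'y': S0 → S5
  read 'y': S5 → S5
  read 'y': S5 → S5
  read 'y': S5 → S5
  read 'y': S5 → S5
  read 'x': S5 → S5
  read 'y': S5 → S5
  read 'y': S5 → S5
  read 'x': S5 → S5
  end S5, rejected
w4:
  start at S3
  read 'x': S3 → S3
  read 'x': S3 → S3
  read 'x': S3 → S3
  read 'y': S3 → S0
  read 'y': S0 → S5
  read 'x': S5 → S5
  read 'y': S5 → S5
  read 'y': S5 → S5
  read 'x': S5 → S5
  read 'y': S5 → S5
  read 'x': S5 → S5
  read 'x': S5 → S5
  read 'y': S5 → S5
  read 'y': S5 → S5
  read 'y': S5 → S5
  read 'x': S5 → S5
  read 'y': S5 → S5
  read 'y': S5 → S5
  read 'x': S5 → S5
  end S5, rejected

none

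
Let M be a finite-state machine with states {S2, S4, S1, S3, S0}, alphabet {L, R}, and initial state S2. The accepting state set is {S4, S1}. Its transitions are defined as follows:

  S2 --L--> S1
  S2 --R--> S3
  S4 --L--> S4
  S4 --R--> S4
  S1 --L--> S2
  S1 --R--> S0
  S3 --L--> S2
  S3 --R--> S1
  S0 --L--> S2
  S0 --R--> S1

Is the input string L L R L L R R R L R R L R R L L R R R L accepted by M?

Trace: S2 -L-> S1 -L-> S2 -R-> S3 -L-> S2 -L-> S1 -R-> S0 -R-> S1 -R-> S0 -L-> S2 -R-> S3 -R-> S1 -L-> S2 -R-> S3 -R-> S1 -L-> S2 -L-> S1 -R-> S0 -R-> S1 -R-> S0 -L-> S2
End state S2 is not accepting.

No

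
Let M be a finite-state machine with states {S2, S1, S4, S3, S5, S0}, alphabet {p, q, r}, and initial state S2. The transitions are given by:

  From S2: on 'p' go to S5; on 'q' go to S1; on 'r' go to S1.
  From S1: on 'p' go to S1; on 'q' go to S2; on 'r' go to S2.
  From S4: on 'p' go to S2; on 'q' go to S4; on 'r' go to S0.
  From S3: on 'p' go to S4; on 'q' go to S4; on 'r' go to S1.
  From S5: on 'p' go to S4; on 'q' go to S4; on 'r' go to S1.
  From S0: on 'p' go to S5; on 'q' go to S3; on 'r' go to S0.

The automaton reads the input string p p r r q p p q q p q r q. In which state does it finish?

S2 → S5 → S4 → S0 → S0 → S3 → S4 → S2 → S1 → S2 → S5 → S4 → S0 → S3

S3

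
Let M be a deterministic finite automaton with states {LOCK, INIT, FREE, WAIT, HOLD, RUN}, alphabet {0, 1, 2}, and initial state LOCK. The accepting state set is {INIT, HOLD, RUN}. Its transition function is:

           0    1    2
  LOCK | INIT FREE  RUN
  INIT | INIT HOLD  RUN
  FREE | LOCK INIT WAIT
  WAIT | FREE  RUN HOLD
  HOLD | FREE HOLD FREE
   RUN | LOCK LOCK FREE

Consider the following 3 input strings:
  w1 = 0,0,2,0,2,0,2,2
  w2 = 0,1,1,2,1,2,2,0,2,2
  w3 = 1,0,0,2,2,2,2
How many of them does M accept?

1

w1: Trace: LOCK -0-> INIT -0-> INIT -2-> RUN -0-> LOCK -2-> RUN -0-> LOCK -2-> RUN -2-> FREE  → end FREE, rejected
w2: Trace: LOCK -0-> INIT -1-> HOLD -1-> HOLD -2-> FREE -1-> INIT -2-> RUN -2-> FREE -0-> LOCK -2-> RUN -2-> FREE  → end FREE, rejected
w3: Trace: LOCK -1-> FREE -0-> LOCK -0-> INIT -2-> RUN -2-> FREE -2-> WAIT -2-> HOLD  → end HOLD, accepted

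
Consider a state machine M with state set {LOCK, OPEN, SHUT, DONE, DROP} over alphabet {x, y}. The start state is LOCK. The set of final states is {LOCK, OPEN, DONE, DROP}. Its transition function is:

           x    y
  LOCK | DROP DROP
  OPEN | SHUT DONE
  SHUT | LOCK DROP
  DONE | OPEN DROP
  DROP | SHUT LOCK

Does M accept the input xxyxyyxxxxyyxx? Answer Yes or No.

start at LOCK
read 'x': LOCK → DROP
read 'x': DROP → SHUT
read 'y': SHUT → DROP
read 'x': DROP → SHUT
read 'y': SHUT → DROP
read 'y': DROP → LOCK
read 'x': LOCK → DROP
read 'x': DROP → SHUT
read 'x': SHUT → LOCK
read 'x': LOCK → DROP
read 'y': DROP → LOCK
read 'y': LOCK → DROP
read 'x': DROP → SHUT
read 'x': SHUT → LOCK
End state LOCK is accepting.

Yes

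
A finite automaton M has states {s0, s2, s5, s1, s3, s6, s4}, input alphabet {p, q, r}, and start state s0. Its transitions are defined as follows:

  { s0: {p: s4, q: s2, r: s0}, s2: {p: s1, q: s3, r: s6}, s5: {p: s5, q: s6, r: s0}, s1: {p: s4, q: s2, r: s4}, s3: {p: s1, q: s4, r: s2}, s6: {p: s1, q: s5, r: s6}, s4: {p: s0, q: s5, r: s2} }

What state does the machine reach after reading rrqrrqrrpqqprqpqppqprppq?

s0 → s0 → s0 → s2 → s6 → s6 → s5 → s0 → s0 → s4 → s5 → s6 → s1 → s4 → s5 → s5 → s6 → s1 → s4 → s5 → s5 → s0 → s4 → s0 → s2

s2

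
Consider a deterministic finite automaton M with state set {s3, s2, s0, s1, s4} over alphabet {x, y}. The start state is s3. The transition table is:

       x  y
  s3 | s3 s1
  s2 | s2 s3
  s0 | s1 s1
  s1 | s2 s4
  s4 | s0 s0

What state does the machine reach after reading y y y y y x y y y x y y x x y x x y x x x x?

Trace: s3 -y-> s1 -y-> s4 -y-> s0 -y-> s1 -y-> s4 -x-> s0 -y-> s1 -y-> s4 -y-> s0 -x-> s1 -y-> s4 -y-> s0 -x-> s1 -x-> s2 -y-> s3 -x-> s3 -x-> s3 -y-> s1 -x-> s2 -x-> s2 -x-> s2 -x-> s2

s2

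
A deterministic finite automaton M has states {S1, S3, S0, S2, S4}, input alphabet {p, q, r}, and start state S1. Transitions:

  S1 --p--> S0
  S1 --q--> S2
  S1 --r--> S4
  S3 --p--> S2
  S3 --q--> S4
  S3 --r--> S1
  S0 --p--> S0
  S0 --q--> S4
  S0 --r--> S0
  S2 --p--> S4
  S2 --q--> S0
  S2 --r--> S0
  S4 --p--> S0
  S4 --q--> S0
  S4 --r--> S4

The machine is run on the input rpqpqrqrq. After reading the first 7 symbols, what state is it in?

S0

start at S1
read 'r': S1 → S4
read 'p': S4 → S0
read 'q': S0 → S4
read 'p': S4 → S0
read 'q': S0 → S4
read 'r': S4 → S4
read 'q': S4 → S0
After 7 symbols: S0.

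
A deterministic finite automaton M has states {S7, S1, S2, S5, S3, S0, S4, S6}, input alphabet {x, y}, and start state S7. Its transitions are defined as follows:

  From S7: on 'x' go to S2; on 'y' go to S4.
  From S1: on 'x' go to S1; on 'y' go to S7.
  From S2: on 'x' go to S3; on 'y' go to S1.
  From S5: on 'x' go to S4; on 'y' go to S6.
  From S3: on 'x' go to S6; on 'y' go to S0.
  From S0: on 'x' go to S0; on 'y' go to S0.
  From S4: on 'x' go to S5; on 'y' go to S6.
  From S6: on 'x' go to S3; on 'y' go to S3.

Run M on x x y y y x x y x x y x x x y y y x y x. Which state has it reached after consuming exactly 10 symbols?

S0

S7 → S2 → S3 → S0 → S0 → S0 → S0 → S0 → S0 → S0 → S0
After 10 symbols: S0.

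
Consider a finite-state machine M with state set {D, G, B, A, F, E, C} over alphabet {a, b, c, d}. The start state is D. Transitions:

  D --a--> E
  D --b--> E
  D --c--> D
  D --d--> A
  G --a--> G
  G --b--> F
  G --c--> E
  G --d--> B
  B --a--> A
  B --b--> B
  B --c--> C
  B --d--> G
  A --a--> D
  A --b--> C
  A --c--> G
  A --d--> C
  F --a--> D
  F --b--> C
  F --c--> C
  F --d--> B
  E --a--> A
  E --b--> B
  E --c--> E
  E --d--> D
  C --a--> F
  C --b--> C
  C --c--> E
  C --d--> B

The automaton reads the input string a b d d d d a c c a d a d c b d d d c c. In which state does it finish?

E

D → E → B → G → B → G → B → A → G → E → A → C → F → B → C → C → B → G → B → C → E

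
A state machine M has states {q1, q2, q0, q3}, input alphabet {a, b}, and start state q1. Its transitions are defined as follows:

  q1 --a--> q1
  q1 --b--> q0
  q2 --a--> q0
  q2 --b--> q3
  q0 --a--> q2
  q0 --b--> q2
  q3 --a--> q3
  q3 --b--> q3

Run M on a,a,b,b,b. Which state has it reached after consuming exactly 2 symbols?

start at q1
read 'a': q1 → q1
read 'a': q1 → q1
After 2 symbols: q1.

q1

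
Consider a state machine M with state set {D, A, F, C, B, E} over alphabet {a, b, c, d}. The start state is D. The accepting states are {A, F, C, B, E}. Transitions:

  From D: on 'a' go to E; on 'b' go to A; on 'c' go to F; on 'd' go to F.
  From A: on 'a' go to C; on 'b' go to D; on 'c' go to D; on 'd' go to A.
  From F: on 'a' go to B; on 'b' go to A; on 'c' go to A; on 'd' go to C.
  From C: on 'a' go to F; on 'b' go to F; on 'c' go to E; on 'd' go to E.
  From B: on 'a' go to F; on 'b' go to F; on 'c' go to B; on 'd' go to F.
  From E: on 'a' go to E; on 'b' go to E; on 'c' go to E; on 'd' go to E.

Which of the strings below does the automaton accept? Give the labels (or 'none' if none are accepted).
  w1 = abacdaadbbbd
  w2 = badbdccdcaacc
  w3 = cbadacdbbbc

w1, w2, w3

w1:
  start at D
  read 'a': D → E
  read 'b': E → E
  read 'a': E → E
  read 'c': E → E
  read 'd': E → E
  read 'a': E → E
  read 'a': E → E
  read 'd': E → E
  read 'b': E → E
  read 'b': E → E
  read 'b': E → E
  read 'd': E → E
  end E, accepted
w2:
  start at D
  read 'b': D → A
  read 'a': A → C
  read 'd': C → E
  read 'b': E → E
  read 'd': E → E
  read 'c': E → E
  read 'c': E → E
  read 'd': E → E
  read 'c': E → E
  read 'a': E → E
  read 'a': E → E
  read 'c': E → E
  read 'c': E → E
  end E, accepted
w3:
  start at D
  read 'c': D → F
  read 'b': F → A
  read 'a': A → C
  read 'd': C → E
  read 'a': E → E
  read 'c': E → E
  read 'd': E → E
  read 'b': E → E
  read 'b': E → E
  read 'b': E → E
  read 'c': E → E
  end E, accepted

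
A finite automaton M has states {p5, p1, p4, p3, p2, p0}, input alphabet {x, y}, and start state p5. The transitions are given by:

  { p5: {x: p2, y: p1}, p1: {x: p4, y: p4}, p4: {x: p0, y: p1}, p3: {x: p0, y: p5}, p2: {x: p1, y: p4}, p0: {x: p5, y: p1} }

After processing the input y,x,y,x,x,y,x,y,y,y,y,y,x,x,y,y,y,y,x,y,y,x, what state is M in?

p5 → p1 → p4 → p1 → p4 → p0 → p1 → p4 → p1 → p4 → p1 → p4 → p1 → p4 → p0 → p1 → p4 → p1 → p4 → p0 → p1 → p4 → p0

p0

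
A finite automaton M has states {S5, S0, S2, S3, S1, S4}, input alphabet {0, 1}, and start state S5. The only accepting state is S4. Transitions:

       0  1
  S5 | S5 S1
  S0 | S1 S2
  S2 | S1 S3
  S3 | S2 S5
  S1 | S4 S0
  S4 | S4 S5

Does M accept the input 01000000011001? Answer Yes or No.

start at S5
read '0': S5 → S5
read '1': S5 → S1
read '0': S1 → S4
read '0': S4 → S4
read '0': S4 → S4
read '0': S4 → S4
read '0': S4 → S4
read '0': S4 → S4
read '0': S4 → S4
read '1': S4 → S5
read '1': S5 → S1
read '0': S1 → S4
read '0': S4 → S4
read '1': S4 → S5
End state S5 is not accepting.

No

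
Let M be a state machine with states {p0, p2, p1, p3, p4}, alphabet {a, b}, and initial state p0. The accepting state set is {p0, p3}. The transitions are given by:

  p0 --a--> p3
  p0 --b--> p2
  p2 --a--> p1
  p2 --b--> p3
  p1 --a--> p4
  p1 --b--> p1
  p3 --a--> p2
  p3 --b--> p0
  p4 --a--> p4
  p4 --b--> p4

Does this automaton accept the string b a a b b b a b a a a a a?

Trace: p0 -b-> p2 -a-> p1 -a-> p4 -b-> p4 -b-> p4 -b-> p4 -a-> p4 -b-> p4 -a-> p4 -a-> p4 -a-> p4 -a-> p4 -a-> p4
End state p4 is not accepting.

No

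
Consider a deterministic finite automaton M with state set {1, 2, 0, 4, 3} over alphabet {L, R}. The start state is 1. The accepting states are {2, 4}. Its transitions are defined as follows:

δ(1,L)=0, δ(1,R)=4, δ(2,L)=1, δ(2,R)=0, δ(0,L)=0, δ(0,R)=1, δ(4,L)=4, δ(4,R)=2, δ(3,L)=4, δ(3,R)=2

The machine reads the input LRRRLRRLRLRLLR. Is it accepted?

No

1 → 0 → 1 → 4 → 2 → 1 → 4 → 2 → 1 → 4 → 4 → 2 → 1 → 0 → 1
End state 1 is not accepting.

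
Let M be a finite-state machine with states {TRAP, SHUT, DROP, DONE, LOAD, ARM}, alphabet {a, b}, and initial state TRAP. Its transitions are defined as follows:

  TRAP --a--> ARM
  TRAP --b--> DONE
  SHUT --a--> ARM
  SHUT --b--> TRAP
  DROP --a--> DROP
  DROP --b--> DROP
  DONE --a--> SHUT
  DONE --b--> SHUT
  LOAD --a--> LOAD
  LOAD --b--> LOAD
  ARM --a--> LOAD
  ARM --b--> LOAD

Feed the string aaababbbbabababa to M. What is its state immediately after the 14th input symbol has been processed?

TRAP → ARM → LOAD → LOAD → LOAD → LOAD → LOAD → LOAD → LOAD → LOAD → LOAD → LOAD → LOAD → LOAD → LOAD
After 14 symbols: LOAD.

LOAD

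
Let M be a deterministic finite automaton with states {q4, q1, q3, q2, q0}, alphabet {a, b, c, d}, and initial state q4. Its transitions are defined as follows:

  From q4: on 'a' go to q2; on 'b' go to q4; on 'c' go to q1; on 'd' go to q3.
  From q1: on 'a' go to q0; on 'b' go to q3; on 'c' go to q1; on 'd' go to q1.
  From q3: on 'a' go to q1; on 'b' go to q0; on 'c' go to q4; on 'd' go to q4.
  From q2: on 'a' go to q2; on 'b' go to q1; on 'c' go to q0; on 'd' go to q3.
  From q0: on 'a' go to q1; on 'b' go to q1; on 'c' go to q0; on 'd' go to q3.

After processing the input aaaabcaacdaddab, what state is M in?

Trace: q4 -a-> q2 -a-> q2 -a-> q2 -a-> q2 -b-> q1 -c-> q1 -a-> q0 -a-> q1 -c-> q1 -d-> q1 -a-> q0 -d-> q3 -d-> q4 -a-> q2 -b-> q1

q1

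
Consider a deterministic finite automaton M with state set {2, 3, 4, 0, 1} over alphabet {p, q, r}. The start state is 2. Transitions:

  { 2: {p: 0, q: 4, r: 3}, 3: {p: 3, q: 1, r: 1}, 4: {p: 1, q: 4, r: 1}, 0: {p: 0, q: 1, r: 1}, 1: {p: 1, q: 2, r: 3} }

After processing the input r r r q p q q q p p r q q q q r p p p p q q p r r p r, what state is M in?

Trace: 2 -r-> 3 -r-> 1 -r-> 3 -q-> 1 -p-> 1 -q-> 2 -q-> 4 -q-> 4 -p-> 1 -p-> 1 -r-> 3 -q-> 1 -q-> 2 -q-> 4 -q-> 4 -r-> 1 -p-> 1 -p-> 1 -p-> 1 -p-> 1 -q-> 2 -q-> 4 -p-> 1 -r-> 3 -r-> 1 -p-> 1 -r-> 3

3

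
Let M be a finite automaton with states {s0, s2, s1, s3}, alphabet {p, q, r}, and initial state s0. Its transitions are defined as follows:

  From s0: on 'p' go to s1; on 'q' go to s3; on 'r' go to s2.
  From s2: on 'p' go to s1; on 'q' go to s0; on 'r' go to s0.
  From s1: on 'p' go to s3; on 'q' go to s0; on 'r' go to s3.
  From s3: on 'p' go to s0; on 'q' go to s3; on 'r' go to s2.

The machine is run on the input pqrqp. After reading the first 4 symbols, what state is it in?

s0 → s1 → s0 → s2 → s0
After 4 symbols: s0.

s0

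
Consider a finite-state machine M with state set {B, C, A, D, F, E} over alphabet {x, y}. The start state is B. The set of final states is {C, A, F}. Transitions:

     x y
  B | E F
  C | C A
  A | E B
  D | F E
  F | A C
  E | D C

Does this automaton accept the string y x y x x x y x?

start at B
read 'y': B → F
read 'x': F → A
read 'y': A → B
read 'x': B → E
read 'x': E → D
read 'x': D → F
read 'y': F → C
read 'x': C → C
End state C is accepting.

Yes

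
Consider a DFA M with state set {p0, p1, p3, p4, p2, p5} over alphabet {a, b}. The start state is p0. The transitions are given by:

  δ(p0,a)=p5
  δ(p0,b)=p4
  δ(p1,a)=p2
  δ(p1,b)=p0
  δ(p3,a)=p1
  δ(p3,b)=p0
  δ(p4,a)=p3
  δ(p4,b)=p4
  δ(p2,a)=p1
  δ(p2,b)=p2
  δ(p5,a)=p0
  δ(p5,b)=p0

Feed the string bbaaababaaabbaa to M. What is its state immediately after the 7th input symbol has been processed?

p0 → p4 → p4 → p3 → p1 → p2 → p2 → p1
After 7 symbols: p1.

p1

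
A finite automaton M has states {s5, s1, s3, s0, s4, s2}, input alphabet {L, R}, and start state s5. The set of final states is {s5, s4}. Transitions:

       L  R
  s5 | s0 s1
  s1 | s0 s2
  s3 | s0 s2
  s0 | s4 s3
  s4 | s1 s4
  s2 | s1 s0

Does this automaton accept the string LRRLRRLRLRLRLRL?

No

start at s5
read 'L': s5 → s0
read 'R': s0 → s3
read 'R': s3 → s2
read 'L': s2 → s1
read 'R': s1 → s2
read 'R': s2 → s0
read 'L': s0 → s4
read 'R': s4 → s4
read 'L': s4 → s1
read 'R': s1 → s2
read 'L': s2 → s1
read 'R': s1 → s2
read 'L': s2 → s1
read 'R': s1 → s2
read 'L': s2 → s1
End state s1 is not accepting.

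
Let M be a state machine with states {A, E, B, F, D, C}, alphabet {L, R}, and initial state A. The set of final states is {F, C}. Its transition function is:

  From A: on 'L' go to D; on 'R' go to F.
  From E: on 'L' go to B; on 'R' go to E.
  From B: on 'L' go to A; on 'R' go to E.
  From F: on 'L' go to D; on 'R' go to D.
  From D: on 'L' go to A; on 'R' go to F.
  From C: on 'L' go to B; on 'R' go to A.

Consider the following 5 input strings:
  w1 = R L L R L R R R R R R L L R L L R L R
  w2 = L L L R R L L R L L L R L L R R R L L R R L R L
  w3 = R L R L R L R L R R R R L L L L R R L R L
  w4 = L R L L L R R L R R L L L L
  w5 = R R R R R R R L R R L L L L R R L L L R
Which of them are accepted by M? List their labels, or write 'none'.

w1: Trace: A -R-> F -L-> D -L-> A -R-> F -L-> D -R-> F -R-> D -R-> F -R-> D -R-> F -R-> D -L-> A -L-> D -R-> F -L-> D -L-> A -R-> F -L-> D -R-> F  → end F, accepted
w2: Trace: A -L-> D -L-> A -L-> D -R-> F -R-> D -L-> A -L-> D -R-> F -L-> D -L-> A -L-> D -R-> F -L-> D -L-> A -R-> F -R-> D -R-> F -L-> D -L-> A -R-> F -R-> D -L-> A -R-> F -L-> D  → end D, rejected
w3: Trace: A -R-> F -L-> D -R-> F -L-> D -R-> F -L-> D -R-> F -L-> D -R-> F -R-> D -R-> F -R-> D -L-> A -L-> D -L-> A -L-> D -R-> F -R-> D -L-> A -R-> F -L-> D  → end D, rejected
w4: Trace: A -L-> D -R-> F -L-> D -L-> A -L-> D -R-> F -R-> D -L-> A -R-> F -R-> D -L-> A -L-> D -L-> A -L-> D  → end D, rejected
w5: Trace: A -R-> F -R-> D -R-> F -R-> D -R-> F -R-> D -R-> F -L-> D -R-> F -R-> D -L-> A -L-> D -L-> A -L-> D -R-> F -R-> D -L-> A -L-> D -L-> A -R-> F  → end F, accepted

w1, w5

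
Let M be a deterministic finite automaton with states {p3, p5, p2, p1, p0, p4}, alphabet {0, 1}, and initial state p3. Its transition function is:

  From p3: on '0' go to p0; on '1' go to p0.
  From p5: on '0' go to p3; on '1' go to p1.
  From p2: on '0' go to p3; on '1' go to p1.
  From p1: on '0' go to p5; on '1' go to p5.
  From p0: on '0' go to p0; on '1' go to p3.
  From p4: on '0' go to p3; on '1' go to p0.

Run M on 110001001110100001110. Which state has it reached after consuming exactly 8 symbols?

p0

Trace: p3 -1-> p0 -1-> p3 -0-> p0 -0-> p0 -0-> p0 -1-> p3 -0-> p0 -0-> p0
After 8 symbols: p0.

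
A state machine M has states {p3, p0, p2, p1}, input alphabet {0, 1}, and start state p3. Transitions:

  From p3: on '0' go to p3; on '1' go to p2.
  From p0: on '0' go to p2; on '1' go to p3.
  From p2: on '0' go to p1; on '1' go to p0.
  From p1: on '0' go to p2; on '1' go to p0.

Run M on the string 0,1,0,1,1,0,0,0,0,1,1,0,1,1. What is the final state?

p3

p3 → p3 → p2 → p1 → p0 → p3 → p3 → p3 → p3 → p3 → p2 → p0 → p2 → p0 → p3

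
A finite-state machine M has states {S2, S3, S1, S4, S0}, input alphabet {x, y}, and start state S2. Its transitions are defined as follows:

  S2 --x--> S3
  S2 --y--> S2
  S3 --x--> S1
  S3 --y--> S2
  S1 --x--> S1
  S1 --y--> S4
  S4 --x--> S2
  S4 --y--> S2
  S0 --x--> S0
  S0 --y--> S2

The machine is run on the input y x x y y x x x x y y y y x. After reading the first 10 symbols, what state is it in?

S4

S2 → S2 → S3 → S1 → S4 → S2 → S3 → S1 → S1 → S1 → S4
After 10 symbols: S4.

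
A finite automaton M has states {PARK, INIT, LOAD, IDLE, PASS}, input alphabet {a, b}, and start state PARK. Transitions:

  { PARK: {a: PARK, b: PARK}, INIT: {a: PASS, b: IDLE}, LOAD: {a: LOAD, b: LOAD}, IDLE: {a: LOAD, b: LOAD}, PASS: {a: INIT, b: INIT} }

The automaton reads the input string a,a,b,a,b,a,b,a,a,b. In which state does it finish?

PARK

start at PARK
read 'a': PARK → PARK
read 'a': PARK → PARK
read 'b': PARK → PARK
read 'a': PARK → PARK
read 'b': PARK → PARK
read 'a': PARK → PARK
read 'b': PARK → PARK
read 'a': PARK → PARK
read 'a': PARK → PARK
read 'b': PARK → PARK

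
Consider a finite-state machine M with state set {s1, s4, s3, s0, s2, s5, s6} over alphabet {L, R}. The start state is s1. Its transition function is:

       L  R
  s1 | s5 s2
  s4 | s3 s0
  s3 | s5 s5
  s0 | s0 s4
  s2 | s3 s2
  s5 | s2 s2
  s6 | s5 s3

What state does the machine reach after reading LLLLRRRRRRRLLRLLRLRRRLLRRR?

s2

Trace: s1 -L-> s5 -L-> s2 -L-> s3 -L-> s5 -R-> s2 -R-> s2 -R-> s2 -R-> s2 -R-> s2 -R-> s2 -R-> s2 -L-> s3 -L-> s5 -R-> s2 -L-> s3 -L-> s5 -R-> s2 -L-> s3 -R-> s5 -R-> s2 -R-> s2 -L-> s3 -L-> s5 -R-> s2 -R-> s2 -R-> s2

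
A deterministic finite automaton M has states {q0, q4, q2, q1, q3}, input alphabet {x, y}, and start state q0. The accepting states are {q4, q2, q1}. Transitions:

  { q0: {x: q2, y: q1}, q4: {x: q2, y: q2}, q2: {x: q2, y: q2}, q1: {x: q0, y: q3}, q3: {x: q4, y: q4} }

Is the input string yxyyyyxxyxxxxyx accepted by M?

q0 → q1 → q0 → q1 → q3 → q4 → q2 → q2 → q2 → q2 → q2 → q2 → q2 → q2 → q2 → q2
End state q2 is accepting.

Yes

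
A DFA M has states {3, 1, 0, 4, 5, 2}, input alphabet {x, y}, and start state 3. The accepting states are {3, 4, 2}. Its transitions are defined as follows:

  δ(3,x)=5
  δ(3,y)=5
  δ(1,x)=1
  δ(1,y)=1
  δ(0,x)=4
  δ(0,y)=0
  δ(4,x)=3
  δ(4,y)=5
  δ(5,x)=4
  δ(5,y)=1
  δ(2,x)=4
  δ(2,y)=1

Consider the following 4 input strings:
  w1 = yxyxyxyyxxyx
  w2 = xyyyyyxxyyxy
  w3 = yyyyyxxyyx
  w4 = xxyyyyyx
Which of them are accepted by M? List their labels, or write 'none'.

w1: 3 → 5 → 4 → 5 → 4 → 5 → 4 → 5 → 1 → 1 → 1 → 1 → 1  → end 1, rejected
w2: 3 → 5 → 1 → 1 → 1 → 1 → 1 → 1 → 1 → 1 → 1 → 1 → 1  → end 1, rejected
w3: 3 → 5 → 1 → 1 → 1 → 1 → 1 → 1 → 1 → 1 → 1  → end 1, rejected
w4: 3 → 5 → 4 → 5 → 1 → 1 → 1 → 1 → 1  → end 1, rejected

none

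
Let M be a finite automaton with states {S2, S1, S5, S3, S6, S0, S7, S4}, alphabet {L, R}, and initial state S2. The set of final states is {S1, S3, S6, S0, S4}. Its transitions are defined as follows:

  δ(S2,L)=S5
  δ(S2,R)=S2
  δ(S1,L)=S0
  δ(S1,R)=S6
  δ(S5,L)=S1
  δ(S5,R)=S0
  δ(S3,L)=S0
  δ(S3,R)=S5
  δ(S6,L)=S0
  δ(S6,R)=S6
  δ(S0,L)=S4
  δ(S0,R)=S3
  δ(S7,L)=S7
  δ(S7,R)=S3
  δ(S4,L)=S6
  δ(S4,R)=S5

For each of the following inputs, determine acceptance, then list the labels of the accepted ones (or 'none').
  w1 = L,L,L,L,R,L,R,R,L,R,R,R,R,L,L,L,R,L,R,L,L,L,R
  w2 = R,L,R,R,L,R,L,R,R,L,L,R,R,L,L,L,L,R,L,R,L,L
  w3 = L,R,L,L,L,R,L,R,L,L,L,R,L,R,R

w1: S2 → S5 → S1 → S0 → S4 → S5 → S1 → S6 → S6 → S0 → S3 → S5 → S0 → S3 → S0 → S4 → S6 → S6 → S0 → S3 → S0 → S4 → S6 → S6  → end S6, accepted
w2: S2 → S2 → S5 → S0 → S3 → S0 → S3 → S0 → S3 → S5 → S1 → S0 → S3 → S5 → S1 → S0 → S4 → S6 → S6 → S0 → S3 → S0 → S4  → end S4, accepted
w3: S2 → S5 → S0 → S4 → S6 → S0 → S3 → S0 → S3 → S0 → S4 → S6 → S6 → S0 → S3 → S5  → end S5, rejected

w1, w2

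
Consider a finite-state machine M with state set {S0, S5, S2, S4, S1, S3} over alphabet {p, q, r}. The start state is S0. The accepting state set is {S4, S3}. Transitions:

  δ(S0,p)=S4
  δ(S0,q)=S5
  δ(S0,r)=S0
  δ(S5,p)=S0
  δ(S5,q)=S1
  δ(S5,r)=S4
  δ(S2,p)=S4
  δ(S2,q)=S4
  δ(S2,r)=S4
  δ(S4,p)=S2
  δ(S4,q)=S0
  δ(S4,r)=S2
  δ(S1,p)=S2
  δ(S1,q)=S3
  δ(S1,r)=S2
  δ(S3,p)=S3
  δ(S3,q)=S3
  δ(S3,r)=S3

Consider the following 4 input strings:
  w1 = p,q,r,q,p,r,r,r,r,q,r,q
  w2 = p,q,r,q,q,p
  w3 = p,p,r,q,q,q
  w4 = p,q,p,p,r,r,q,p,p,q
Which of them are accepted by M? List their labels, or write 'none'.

w1: Trace: S0 -p-> S4 -q-> S0 -r-> S0 -q-> S5 -p-> S0 -r-> S0 -r-> S0 -r-> S0 -r-> S0 -q-> S5 -r-> S4 -q-> S0  → end S0, rejected
w2: Trace: S0 -p-> S4 -q-> S0 -r-> S0 -q-> S5 -q-> S1 -p-> S2  → end S2, rejected
w3: Trace: S0 -p-> S4 -p-> S2 -r-> S4 -q-> S0 -q-> S5 -q-> S1  → end S1, rejected
w4: Trace: S0 -p-> S4 -q-> S0 -p-> S4 -p-> S2 -r-> S4 -r-> S2 -q-> S4 -p-> S2 -p-> S4 -q-> S0  → end S0, rejected

none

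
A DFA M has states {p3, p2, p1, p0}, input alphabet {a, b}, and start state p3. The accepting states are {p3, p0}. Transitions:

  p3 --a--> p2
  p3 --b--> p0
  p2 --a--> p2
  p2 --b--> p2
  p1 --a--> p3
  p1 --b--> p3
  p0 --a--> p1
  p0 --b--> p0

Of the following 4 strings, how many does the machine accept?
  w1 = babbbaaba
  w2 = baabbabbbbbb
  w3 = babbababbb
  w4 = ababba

w1:
  start at p3
  read 'b': p3 → p0
  read 'a': p0 → p1
  read 'b': p1 → p3
  read 'b': p3 → p0
  read 'b': p0 → p0
  read 'a': p0 → p1
  read 'a': p1 → p3
  read 'b': p3 → p0
  read 'a': p0 → p1
  end p1, rejected
w2:
  start at p3
  read 'b': p3 → p0
  read 'a': p0 → p1
  read 'a': p1 → p3
  read 'b': p3 → p0
  read 'b': p0 → p0
  read 'a': p0 → p1
  read 'b': p1 → p3
  read 'b': p3 → p0
  read 'b': p0 → p0
  read 'b': p0 → p0
  read 'b': p0 → p0
  read 'b': p0 → p0
  end p0, accepted
w3:
  start at p3
  read 'b': p3 → p0
  read 'a': p0 → p1
  read 'b': p1 → p3
  read 'b': p3 → p0
  read 'a': p0 → p1
  read 'b': p1 → p3
  read 'a': p3 → p2
  read 'b': p2 → p2
  read 'b': p2 → p2
  read 'b': p2 → p2
  end p2, rejected
w4:
  start at p3
  read 'a': p3 → p2
  read 'b': p2 → p2
  read 'a': p2 → p2
  read 'b': p2 → p2
  read 'b': p2 → p2
  read 'a': p2 → p2
  end p2, rejected

1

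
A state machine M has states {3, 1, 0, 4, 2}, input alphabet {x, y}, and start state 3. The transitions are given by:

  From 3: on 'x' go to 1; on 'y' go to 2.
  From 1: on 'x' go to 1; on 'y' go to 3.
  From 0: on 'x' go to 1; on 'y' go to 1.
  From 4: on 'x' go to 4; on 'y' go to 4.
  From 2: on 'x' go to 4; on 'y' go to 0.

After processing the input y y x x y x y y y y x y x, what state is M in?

Trace: 3 -y-> 2 -y-> 0 -x-> 1 -x-> 1 -y-> 3 -x-> 1 -y-> 3 -y-> 2 -y-> 0 -y-> 1 -x-> 1 -y-> 3 -x-> 1

1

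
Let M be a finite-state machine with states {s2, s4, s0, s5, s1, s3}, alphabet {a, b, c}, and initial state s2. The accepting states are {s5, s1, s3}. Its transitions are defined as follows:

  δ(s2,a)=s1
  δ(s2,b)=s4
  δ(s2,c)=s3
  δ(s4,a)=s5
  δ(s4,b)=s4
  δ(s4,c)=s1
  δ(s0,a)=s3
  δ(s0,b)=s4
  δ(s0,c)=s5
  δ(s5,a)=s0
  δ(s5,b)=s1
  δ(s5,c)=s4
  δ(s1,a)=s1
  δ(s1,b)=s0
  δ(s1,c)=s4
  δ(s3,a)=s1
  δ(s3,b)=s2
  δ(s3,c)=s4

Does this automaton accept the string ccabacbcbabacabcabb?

Trace: s2 -c-> s3 -c-> s4 -a-> s5 -b-> s1 -a-> s1 -c-> s4 -b-> s4 -c-> s1 -b-> s0 -a-> s3 -b-> s2 -a-> s1 -c-> s4 -a-> s5 -b-> s1 -c-> s4 -a-> s5 -b-> s1 -b-> s0
End state s0 is not accepting.

No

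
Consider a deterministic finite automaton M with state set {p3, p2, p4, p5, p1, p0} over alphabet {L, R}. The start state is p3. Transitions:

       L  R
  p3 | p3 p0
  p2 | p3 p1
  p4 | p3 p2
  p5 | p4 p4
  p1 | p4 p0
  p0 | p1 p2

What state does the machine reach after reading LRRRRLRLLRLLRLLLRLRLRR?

p2

start at p3
read 'L': p3 → p3
read 'R': p3 → p0
read 'R': p0 → p2
read 'R': p2 → p1
read 'R': p1 → p0
read 'L': p0 → p1
read 'R': p1 → p0
read 'L': p0 → p1
read 'L': p1 → p4
read 'R': p4 → p2
read 'L': p2 → p3
read 'L': p3 → p3
read 'R': p3 → p0
read 'L': p0 → p1
read 'L': p1 → p4
read 'L': p4 → p3
read 'R': p3 → p0
read 'L': p0 → p1
read 'R': p1 → p0
read 'L': p0 → p1
read 'R': p1 → p0
read 'R': p0 → p2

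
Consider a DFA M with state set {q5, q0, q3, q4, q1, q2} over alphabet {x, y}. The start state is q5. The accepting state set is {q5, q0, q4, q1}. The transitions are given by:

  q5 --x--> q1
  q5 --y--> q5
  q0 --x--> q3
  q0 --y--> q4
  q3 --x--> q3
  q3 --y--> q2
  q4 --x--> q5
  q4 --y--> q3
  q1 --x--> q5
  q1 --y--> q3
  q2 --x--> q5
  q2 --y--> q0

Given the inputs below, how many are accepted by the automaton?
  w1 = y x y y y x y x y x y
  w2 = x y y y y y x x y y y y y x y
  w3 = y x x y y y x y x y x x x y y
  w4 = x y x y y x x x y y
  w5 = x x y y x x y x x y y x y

3

w1: Trace: q5 -y-> q5 -x-> q1 -y-> q3 -y-> q2 -y-> q0 -x-> q3 -y-> q2 -x-> q5 -y-> q5 -x-> q1 -y-> q3  → end q3, rejected
w2: Trace: q5 -x-> q1 -y-> q3 -y-> q2 -y-> q0 -y-> q4 -y-> q3 -x-> q3 -x-> q3 -y-> q2 -y-> q0 -y-> q4 -y-> q3 -y-> q2 -x-> q5 -y-> q5  → end q5, accepted
w3: Trace: q5 -y-> q5 -x-> q1 -x-> q5 -y-> q5 -y-> q5 -y-> q5 -x-> q1 -y-> q3 -x-> q3 -y-> q2 -x-> q5 -x-> q1 -x-> q5 -y-> q5 -y-> q5  → end q5, accepted
w4: Trace: q5 -x-> q1 -y-> q3 -x-> q3 -y-> q2 -y-> q0 -x-> q3 -x-> q3 -x-> q3 -y-> q2 -y-> q0  → end q0, accepted
w5: Trace: q5 -x-> q1 -x-> q5 -y-> q5 -y-> q5 -x-> q1 -x-> q5 -y-> q5 -x-> q1 -x-> q5 -y-> q5 -y-> q5 -x-> q1 -y-> q3  → end q3, rejected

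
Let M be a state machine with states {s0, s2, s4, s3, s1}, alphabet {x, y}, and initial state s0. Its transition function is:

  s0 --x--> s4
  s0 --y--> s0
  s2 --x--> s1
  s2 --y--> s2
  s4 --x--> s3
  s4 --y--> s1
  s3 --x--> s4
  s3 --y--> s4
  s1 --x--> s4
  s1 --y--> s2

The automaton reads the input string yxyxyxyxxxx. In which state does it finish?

start at s0
read 'y': s0 → s0
read 'x': s0 → s4
read 'y': s4 → s1
read 'x': s1 → s4
read 'y': s4 → s1
read 'x': s1 → s4
read 'y': s4 → s1
read 'x': s1 → s4
read 'x': s4 → s3
read 'x': s3 → s4
read 'x': s4 → s3

s3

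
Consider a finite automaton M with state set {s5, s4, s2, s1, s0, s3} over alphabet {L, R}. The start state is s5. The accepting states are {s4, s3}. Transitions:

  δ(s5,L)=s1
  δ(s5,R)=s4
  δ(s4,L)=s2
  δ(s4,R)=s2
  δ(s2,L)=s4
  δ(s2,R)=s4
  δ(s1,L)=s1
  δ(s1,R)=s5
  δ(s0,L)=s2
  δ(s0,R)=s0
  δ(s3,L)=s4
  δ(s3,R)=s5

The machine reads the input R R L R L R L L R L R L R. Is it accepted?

s5 → s4 → s2 → s4 → s2 → s4 → s2 → s4 → s2 → s4 → s2 → s4 → s2 → s4
End state s4 is accepting.

Yes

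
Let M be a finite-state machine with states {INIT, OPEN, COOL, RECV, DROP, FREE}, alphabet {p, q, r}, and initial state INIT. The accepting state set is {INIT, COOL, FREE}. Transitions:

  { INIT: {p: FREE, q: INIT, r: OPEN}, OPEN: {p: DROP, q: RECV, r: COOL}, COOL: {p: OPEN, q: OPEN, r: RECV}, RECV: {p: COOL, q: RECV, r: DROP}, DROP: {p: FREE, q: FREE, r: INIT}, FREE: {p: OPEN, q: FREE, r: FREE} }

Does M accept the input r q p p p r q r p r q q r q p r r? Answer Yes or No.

start at INIT
read 'r': INIT → OPEN
read 'q': OPEN → RECV
read 'p': RECV → COOL
read 'p': COOL → OPEN
read 'p': OPEN → DROP
read 'r': DROP → INIT
read 'q': INIT → INIT
read 'r': INIT → OPEN
read 'p': OPEN → DROP
read 'r': DROP → INIT
read 'q': INIT → INIT
read 'q': INIT → INIT
read 'r': INIT → OPEN
read 'q': OPEN → RECV
read 'p': RECV → COOL
read 'r': COOL → RECV
read 'r': RECV → DROP
End state DROP is not accepting.

No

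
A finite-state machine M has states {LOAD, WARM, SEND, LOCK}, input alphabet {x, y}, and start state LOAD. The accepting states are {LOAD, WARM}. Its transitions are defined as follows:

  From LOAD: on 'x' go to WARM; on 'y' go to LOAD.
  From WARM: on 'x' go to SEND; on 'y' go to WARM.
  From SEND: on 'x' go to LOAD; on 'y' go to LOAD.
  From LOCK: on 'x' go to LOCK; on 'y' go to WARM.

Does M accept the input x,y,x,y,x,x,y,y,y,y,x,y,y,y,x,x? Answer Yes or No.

Yes

start at LOAD
read 'x': LOAD → WARM
read 'y': WARM → WARM
read 'x': WARM → SEND
read 'y': SEND → LOAD
read 'x': LOAD → WARM
read 'x': WARM → SEND
read 'y': SEND → LOAD
read 'y': LOAD → LOAD
read 'y': LOAD → LOAD
read 'y': LOAD → LOAD
read 'x': LOAD → WARM
read 'y': WARM → WARM
read 'y': WARM → WARM
read 'y': WARM → WARM
read 'x': WARM → SEND
read 'x': SEND → LOAD
End state LOAD is accepting.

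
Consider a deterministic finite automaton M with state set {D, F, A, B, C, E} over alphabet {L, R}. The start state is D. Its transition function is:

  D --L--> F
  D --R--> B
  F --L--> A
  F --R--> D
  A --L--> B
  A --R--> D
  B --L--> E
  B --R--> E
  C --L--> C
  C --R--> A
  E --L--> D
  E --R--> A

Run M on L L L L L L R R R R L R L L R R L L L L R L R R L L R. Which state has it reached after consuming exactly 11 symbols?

Trace: D -L-> F -L-> A -L-> B -L-> E -L-> D -L-> F -R-> D -R-> B -R-> E -R-> A -L-> B
After 11 symbols: B.

B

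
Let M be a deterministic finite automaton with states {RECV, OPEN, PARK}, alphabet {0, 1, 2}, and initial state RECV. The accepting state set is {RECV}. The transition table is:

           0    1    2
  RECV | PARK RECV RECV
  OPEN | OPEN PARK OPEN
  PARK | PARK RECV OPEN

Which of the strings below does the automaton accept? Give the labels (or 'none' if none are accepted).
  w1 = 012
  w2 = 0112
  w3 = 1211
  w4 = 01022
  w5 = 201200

w1: Trace: RECV -0-> PARK -1-> RECV -2-> RECV  → end RECV, accepted
w2: Trace: RECV -0-> PARK -1-> RECV -1-> RECV -2-> RECV  → end RECV, accepted
w3: Trace: RECV -1-> RECV -2-> RECV -1-> RECV -1-> RECV  → end RECV, accepted
w4: Trace: RECV -0-> PARK -1-> RECV -0-> PARK -2-> OPEN -2-> OPEN  → end OPEN, rejected
w5: Trace: RECV -2-> RECV -0-> PARK -1-> RECV -2-> RECV -0-> PARK -0-> PARK  → end PARK, rejected

w1, w2, w3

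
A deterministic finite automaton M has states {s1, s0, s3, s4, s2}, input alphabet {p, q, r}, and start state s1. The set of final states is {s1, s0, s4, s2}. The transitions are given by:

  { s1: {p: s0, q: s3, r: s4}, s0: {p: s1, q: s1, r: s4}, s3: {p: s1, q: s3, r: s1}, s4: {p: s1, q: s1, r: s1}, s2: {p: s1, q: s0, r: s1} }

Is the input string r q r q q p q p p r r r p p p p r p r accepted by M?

Trace: s1 -r-> s4 -q-> s1 -r-> s4 -q-> s1 -q-> s3 -p-> s1 -q-> s3 -p-> s1 -p-> s0 -r-> s4 -r-> s1 -r-> s4 -p-> s1 -p-> s0 -p-> s1 -p-> s0 -r-> s4 -p-> s1 -r-> s4
End state s4 is accepting.

Yes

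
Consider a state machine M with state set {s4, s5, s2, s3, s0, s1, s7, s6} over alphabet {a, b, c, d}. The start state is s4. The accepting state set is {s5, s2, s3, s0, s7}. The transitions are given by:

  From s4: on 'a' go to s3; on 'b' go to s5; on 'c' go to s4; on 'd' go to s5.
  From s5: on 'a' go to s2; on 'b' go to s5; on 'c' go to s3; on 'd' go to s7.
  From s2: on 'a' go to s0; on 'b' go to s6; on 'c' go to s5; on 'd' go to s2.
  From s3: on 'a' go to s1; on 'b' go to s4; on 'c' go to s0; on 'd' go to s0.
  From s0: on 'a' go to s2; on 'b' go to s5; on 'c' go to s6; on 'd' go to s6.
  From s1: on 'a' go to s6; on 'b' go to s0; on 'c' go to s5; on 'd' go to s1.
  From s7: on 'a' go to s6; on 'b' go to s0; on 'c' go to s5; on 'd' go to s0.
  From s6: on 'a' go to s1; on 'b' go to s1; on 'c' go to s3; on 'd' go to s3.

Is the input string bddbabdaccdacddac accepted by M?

s4 → s5 → s7 → s0 → s5 → s2 → s6 → s3 → s1 → s5 → s3 → s0 → s2 → s5 → s7 → s0 → s2 → s5
End state s5 is accepting.

Yes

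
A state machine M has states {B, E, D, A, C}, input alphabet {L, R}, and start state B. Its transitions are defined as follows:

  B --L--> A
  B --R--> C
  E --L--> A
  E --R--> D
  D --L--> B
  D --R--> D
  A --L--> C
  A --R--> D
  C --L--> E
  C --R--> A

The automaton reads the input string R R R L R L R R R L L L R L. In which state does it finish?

Trace: B -R-> C -R-> A -R-> D -L-> B -R-> C -L-> E -R-> D -R-> D -R-> D -L-> B -L-> A -L-> C -R-> A -L-> C

C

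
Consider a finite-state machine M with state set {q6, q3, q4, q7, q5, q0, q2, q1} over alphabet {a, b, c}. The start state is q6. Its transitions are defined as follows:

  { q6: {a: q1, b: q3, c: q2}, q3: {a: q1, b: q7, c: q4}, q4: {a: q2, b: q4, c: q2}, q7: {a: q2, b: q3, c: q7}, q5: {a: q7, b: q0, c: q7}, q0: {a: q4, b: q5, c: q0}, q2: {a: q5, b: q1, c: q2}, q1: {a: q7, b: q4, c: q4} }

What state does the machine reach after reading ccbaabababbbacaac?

start at q6
read 'c': q6 → q2
read 'c': q2 → q2
read 'b': q2 → q1
read 'a': q1 → q7
read 'a': q7 → q2
read 'b': q2 → q1
read 'a': q1 → q7
read 'b': q7 → q3
read 'a': q3 → q1
read 'b': q1 → q4
read 'b': q4 → q4
read 'b': q4 → q4
read 'a': q4 → q2
read 'c': q2 → q2
read 'a': q2 → q5
read 'a': q5 → q7
read 'c': q7 → q7

q7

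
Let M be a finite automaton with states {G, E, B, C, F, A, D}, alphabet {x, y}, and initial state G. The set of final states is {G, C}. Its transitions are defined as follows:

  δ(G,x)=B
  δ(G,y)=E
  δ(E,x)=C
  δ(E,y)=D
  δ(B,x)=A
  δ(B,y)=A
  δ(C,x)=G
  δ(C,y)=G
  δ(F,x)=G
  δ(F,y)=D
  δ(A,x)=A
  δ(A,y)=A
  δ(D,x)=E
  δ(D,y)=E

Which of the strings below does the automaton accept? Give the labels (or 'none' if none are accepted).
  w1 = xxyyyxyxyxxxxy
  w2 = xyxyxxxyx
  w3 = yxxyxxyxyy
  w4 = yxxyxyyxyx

none

w1:
  start at G
  read 'x': G → B
  read 'x': B → A
  read 'y': A → A
  read 'y': A → A
  read 'y': A → A
  read 'x': A → A
  read 'y': A → A
  read 'x': A → A
  read 'y': A → A
  read 'x': A → A
  read 'x': A → A
  read 'x': A → A
  read 'x': A → A
  read 'y': A → A
  end A, rejected
w2:
  start at G
  read 'x': G → B
  read 'y': B → A
  read 'x': A → A
  read 'y': A → A
  read 'x': A → A
  read 'x': A → A
  read 'x': A → A
  read 'y': A → A
  read 'x': A → A
  end A, rejected
w3:
  start at G
  read 'y': G → E
  read 'x': E → C
  read 'x': C → G
  read 'y': G → E
  read 'x': E → C
  read 'x': C → G
  read 'y': G → E
  read 'x': E → C
  read 'y': C → G
  read 'y': G → E
  end E, rejected
w4:
  start at G
  read 'y': G → E
  read 'x': E → C
  read 'x': C → G
  read 'y': G → E
  read 'x': E → C
  read 'y': C → G
  read 'y': G → E
  read 'x': E → C
  read 'y': C → G
  read 'x': G → B
  end B, rejected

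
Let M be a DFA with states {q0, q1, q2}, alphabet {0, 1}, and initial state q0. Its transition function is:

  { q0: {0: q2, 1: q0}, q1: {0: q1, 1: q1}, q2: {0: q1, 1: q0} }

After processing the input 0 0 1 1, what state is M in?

start at q0
read '0': q0 → q2
read '0': q2 → q1
read '1': q1 → q1
read '1': q1 → q1

q1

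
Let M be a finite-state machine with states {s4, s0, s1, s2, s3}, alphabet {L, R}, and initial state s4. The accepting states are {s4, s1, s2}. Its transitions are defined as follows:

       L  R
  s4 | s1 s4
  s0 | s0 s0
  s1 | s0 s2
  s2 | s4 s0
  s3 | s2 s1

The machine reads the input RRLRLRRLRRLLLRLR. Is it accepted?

No

start at s4
read 'R': s4 → s4
read 'R': s4 → s4
read 'L': s4 → s1
read 'R': s1 → s2
read 'L': s2 → s4
read 'R': s4 → s4
read 'R': s4 → s4
read 'L': s4 → s1
read 'R': s1 → s2
read 'R': s2 → s0
read 'L': s0 → s0
read 'L': s0 → s0
read 'L': s0 → s0
read 'R': s0 → s0
read 'L': s0 → s0
read 'R': s0 → s0
End state s0 is not accepting.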